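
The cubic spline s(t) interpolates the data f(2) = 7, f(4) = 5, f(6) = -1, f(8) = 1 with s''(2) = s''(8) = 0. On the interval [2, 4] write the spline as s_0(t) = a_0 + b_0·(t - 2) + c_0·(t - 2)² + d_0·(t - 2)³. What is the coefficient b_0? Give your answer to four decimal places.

With m_i denoting the second derivative at x_i, h_i = 2, 2, 2, and Δ_i = (y_(i+1) − y_i)/h_i = -1, -3, 1:
  2·m_0 + 8·m_1 + 2·m_2 = 6(Δ_1 - Δ_0) = -12
  2·m_1 + 8·m_2 + 2·m_3 = 6(Δ_2 - Δ_1) = 24
Natural end conditions: m_0 = m_3 = 0.
Forward elimination and back-substitution give m_0 = 0, m_1 = -12/5, m_2 = 18/5, m_3 = 0.
On [2, 4], with s_0(t) = a_0 + b_0·(t - 2) + c_0·(t - 2)² + d_0·(t - 2)³: c_0 = m_0/2 = 0, d_0 = (m_1 - m_0)/(6h_0) = -1/5, b_0 = Δ_0 - h_0(2m_0 + m_1)/6 = -1/5.

-0.2000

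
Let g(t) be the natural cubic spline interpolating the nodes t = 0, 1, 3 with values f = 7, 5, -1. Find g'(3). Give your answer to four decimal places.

-3.3333

Let M_i = g''(x_i). Step sizes h_i = 1, 2; slopes of the chords Δ_i = (y_(i+1) - y_i)/h_i = -2, -3.
  1·M_0 + 6·M_1 + 2·M_2 = 6(Δ_1 - Δ_0) = -6
Natural end conditions: M_0 = M_2 = 0.
Solving the tridiagonal system: M_0 = 0, M_1 = -1, M_2 = 0.
On [1, 3], g'(t) = b_1 + 2c_1·(t - 1) + 3d_1·(t - 1)² with b_1 = Δ_1 - h_1(2M_1 + M_2)/6 = -7/3, c_1 = M_1/2 = -1/2, d_1 = (M_2 - M_1)/(6h_1) = 1/12. So g'(3) = -10/3.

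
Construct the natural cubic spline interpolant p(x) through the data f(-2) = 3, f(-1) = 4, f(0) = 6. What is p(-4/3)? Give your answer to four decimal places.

3.5741

Write m_i for p''(x_i). With h_i = 1, 1 and divided differences Δ_i = 1, 2, the continuity of p' gives the tridiagonal system
  1·m_0 + 4·m_1 + 1·m_2 = 6(Δ_1 - Δ_0) = 6
Natural end conditions: m_0 = m_2 = 0.
Hence m_0 = 0, m_1 = 3/2, m_2 = 0.
On [-2, -1], p(x) = 3 + 3/4·(x + 2) + 0·(x + 2)² + 1/4·(x + 2)³.
With (x + 2) = 2/3: p(-4/3) = 193/54.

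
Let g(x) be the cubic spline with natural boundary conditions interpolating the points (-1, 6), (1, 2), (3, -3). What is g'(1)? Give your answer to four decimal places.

Let M_i = g''(x_i). Step sizes h_i = 2, 2; slopes of the chords Δ_i = (y_(i+1) - y_i)/h_i = -2, -5/2.
  2·M_0 + 8·M_1 + 2·M_2 = 6(Δ_1 - Δ_0) = -3
Natural end conditions: M_0 = M_2 = 0.
Hence M_0 = 0, M_1 = -3/8, M_2 = 0.
On [1, 3], g'(x) = b_1 + 2c_1·(x - 1) + 3d_1·(x - 1)² with b_1 = Δ_1 - h_1(2M_1 + M_2)/6 = -9/4, c_1 = M_1/2 = -3/16, d_1 = (M_2 - M_1)/(6h_1) = 1/32. So g'(1) = -9/4.

-2.2500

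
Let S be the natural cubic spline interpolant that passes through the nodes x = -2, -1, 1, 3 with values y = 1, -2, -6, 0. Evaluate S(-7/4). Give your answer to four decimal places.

Let m_i = S''(x_i). Step sizes h_i = 1, 2, 2; slopes of the chords Δ_i = (y_(i+1) - y_i)/h_i = -3, -2, 3.
  1·m_0 + 6·m_1 + 2·m_2 = 6(Δ_1 - Δ_0) = 6
  2·m_1 + 8·m_2 + 2·m_3 = 6(Δ_2 - Δ_1) = 30
Natural end conditions: m_0 = m_3 = 0.
Hence m_0 = 0, m_1 = -3/11, m_2 = 42/11, m_3 = 0.
On [-2, -1], S(x) = 1 - 65/22·(x + 2) + 0·(x + 2)² - 1/22·(x + 2)³.
With (x + 2) = 1/4: S(-7/4) = 367/1408.

0.2607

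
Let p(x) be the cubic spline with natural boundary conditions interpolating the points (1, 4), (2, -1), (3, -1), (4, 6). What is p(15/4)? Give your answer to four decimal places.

Let M_i = p''(x_i). Step sizes h_i = 1, 1, 1; slopes of the chords Δ_i = (y_(i+1) - y_i)/h_i = -5, 0, 7.
  1·M_0 + 4·M_1 + 1·M_2 = 6(Δ_1 - Δ_0) = 30
  1·M_1 + 4·M_2 + 1·M_3 = 6(Δ_2 - Δ_1) = 42
Natural end conditions: M_0 = M_3 = 0.
Hence M_0 = 0, M_1 = 26/5, M_2 = 46/5, M_3 = 0.
On [3, 4], p(x) = -1 + 59/15·(x - 3) + 23/5·(x - 3)² - 23/15·(x - 3)³.
With (x - 3) = 3/4: p(15/4) = 249/64.

3.8906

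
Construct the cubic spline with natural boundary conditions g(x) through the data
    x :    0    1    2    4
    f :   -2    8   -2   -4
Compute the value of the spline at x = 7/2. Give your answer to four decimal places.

-5.7826

With σ_i denoting the second derivative at x_i, h_i = 1, 1, 2, and Δ_i = (y_(i+1) − y_i)/h_i = 10, -10, -1:
  1·σ_0 + 4·σ_1 + 1·σ_2 = 6(Δ_1 - Δ_0) = -120
  1·σ_1 + 6·σ_2 + 2·σ_3 = 6(Δ_2 - Δ_1) = 54
Natural end conditions: σ_0 = σ_3 = 0.
Hence σ_0 = 0, σ_1 = -774/23, σ_2 = 336/23, σ_3 = 0.
On [2, 4], g(x) = -2 - 247/23·(x - 2) + 168/23·(x - 2)² - 28/23·(x - 2)³.
With (x - 2) = 3/2: g(7/2) = -133/23.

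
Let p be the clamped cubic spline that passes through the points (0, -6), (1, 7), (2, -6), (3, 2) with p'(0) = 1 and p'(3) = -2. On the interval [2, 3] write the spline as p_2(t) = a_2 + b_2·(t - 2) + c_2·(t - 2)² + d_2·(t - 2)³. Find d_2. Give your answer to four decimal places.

Write M_i for p''(x_i). With h_i = 1, 1, 1 and divided differences Δ_i = 13, -13, 8, the continuity of p' gives the tridiagonal system
  1·M_0 + 4·M_1 + 1·M_2 = 6(Δ_1 - Δ_0) = -156
  1·M_1 + 4·M_2 + 1·M_3 = 6(Δ_2 - Δ_1) = 126
Clamped end conditions give two more equations: 2h_0·M_0 + h_0·M_1 = 6(Δ_0 - p'(0)) = 72 and h_2·M_2 + 2h_2·M_3 = 6(p'(3) - Δ_2) = -60.
Solving the tridiagonal system: M_0 = 364/5, M_1 = -368/5, M_2 = 328/5, M_3 = -314/5.
On [2, 3], with p_2(t) = a_2 + b_2·(t - 2) + c_2·(t - 2)² + d_2·(t - 2)³: c_2 = M_2/2 = 164/5, d_2 = (M_3 - M_2)/(6h_2) = -107/5, b_2 = Δ_2 - h_2(2M_2 + M_3)/6 = -17/5.

-21.4000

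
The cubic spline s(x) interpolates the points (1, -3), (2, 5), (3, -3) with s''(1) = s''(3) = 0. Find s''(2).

Write M_i for s''(x_i). With h_i = 1, 1 and divided differences Δ_i = 8, -8, the continuity of s' gives the tridiagonal system
  1·M_0 + 4·M_1 + 1·M_2 = 6(Δ_1 - Δ_0) = -96
Natural end conditions: M_0 = M_2 = 0.
Forward elimination and back-substitution give M_0 = 0, M_1 = -24, M_2 = 0.

-24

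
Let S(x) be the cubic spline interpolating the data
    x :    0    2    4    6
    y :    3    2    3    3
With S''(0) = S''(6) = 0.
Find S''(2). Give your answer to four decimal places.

0.9000

Put σ_i = S'' at the i-th knot. Here h = (2, 2, 2) and Δ = (-1/2, 1/2, 0), so the interior equations h_(i-1)·σ_(i-1) + 2(h_(i-1)+h_i)·σ_i + h_i·σ_(i+1) = 6(Δ_i − Δ_(i-1)) read
  2·σ_0 + 8·σ_1 + 2·σ_2 = 6(Δ_1 - Δ_0) = 6
  2·σ_1 + 8·σ_2 + 2·σ_3 = 6(Δ_2 - Δ_1) = -3
Natural end conditions: σ_0 = σ_3 = 0.
Forward elimination and back-substitution give σ_0 = 0, σ_1 = 9/10, σ_2 = -3/5, σ_3 = 0.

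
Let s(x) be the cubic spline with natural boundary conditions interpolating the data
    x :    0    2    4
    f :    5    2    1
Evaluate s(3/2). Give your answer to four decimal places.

Put m_i = s'' at the i-th knot. Here h = (2, 2) and Δ = (-3/2, -1/2), so the interior equations h_(i-1)·m_(i-1) + 2(h_(i-1)+h_i)·m_i + h_i·m_(i+1) = 6(Δ_i − Δ_(i-1)) read
  2·m_0 + 8·m_1 + 2·m_2 = 6(Δ_1 - Δ_0) = 6
Natural end conditions: m_0 = m_2 = 0.
Solving the tridiagonal system: m_0 = 0, m_1 = 3/4, m_2 = 0.
On [0, 2], s(x) = 5 - 7/4·x + 0·x² + 1/16·x³.
With x = 3/2: s(3/2) = 331/128.

2.5859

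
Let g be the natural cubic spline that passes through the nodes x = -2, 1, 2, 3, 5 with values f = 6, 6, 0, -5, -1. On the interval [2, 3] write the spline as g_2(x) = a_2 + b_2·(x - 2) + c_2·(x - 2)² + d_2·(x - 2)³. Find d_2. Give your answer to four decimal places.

Write M_i for g''(x_i). With h_i = 3, 1, 1, 2 and divided differences Δ_i = 0, -6, -5, 2, the continuity of g' gives the tridiagonal system
  3·M_0 + 8·M_1 + 1·M_2 = 6(Δ_1 - Δ_0) = -36
  1·M_1 + 4·M_2 + 1·M_3 = 6(Δ_2 - Δ_1) = 6
  1·M_2 + 6·M_3 + 2·M_4 = 6(Δ_3 - Δ_2) = 42
Natural end conditions: M_0 = M_4 = 0.
Forward elimination and back-substitution give M_0 = 0, M_1 = -411/89, M_2 = 84/89, M_3 = 609/89, M_4 = 0.
On [2, 3], with g_2(x) = a_2 + b_2·(x - 2) + c_2·(x - 2)² + d_2·(x - 2)³: c_2 = M_2/2 = 42/89, d_2 = (M_3 - M_2)/(6h_2) = 175/178, b_2 = Δ_2 - h_2(2M_2 + M_3)/6 = -1149/178.

0.9831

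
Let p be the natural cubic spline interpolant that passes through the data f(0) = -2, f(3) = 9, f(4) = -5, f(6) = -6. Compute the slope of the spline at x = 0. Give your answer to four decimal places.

Write σ_i for p''(x_i). With h_i = 3, 1, 2 and divided differences Δ_i = 11/3, -14, -1/2, the continuity of p' gives the tridiagonal system
  3·σ_0 + 8·σ_1 + 1·σ_2 = 6(Δ_1 - Δ_0) = -106
  1·σ_1 + 6·σ_2 + 2·σ_3 = 6(Δ_2 - Δ_1) = 81
Natural end conditions: σ_0 = σ_3 = 0.
Hence σ_0 = 0, σ_1 = -717/47, σ_2 = 754/47, σ_3 = 0.
On [0, 3], p'(x) = b_0 + 2c_0·x + 3d_0·x² with b_0 = Δ_0 - h_0(2σ_0 + σ_1)/6 = 3185/282, c_0 = σ_0/2 = 0, d_0 = (σ_1 - σ_0)/(6h_0) = -239/282. So p'(0) = 3185/282.

11.2943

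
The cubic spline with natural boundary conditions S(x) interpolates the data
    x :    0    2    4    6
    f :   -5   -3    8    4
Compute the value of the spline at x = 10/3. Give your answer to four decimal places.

5.0296

Let σ_i = S''(x_i). Step sizes h_i = 2, 2, 2; slopes of the chords Δ_i = (y_(i+1) - y_i)/h_i = 1, 11/2, -2.
  2·σ_0 + 8·σ_1 + 2·σ_2 = 6(Δ_1 - Δ_0) = 27
  2·σ_1 + 8·σ_2 + 2·σ_3 = 6(Δ_2 - Δ_1) = -45
Natural end conditions: σ_0 = σ_3 = 0.
Forward elimination and back-substitution give σ_0 = 0, σ_1 = 51/10, σ_2 = -69/10, σ_3 = 0.
On [2, 4], S(x) = -3 + 22/5·(x - 2) + 51/20·(x - 2)² - 1·(x - 2)³.
With (x - 2) = 4/3: S(10/3) = 679/135.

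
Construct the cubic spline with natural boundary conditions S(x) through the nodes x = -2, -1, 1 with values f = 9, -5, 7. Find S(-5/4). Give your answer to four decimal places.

Put M_i = S'' at the i-th knot. Here h = (1, 2) and Δ = (-14, 6), so the interior equations h_(i-1)·M_(i-1) + 2(h_(i-1)+h_i)·M_i + h_i·M_(i+1) = 6(Δ_i − Δ_(i-1)) read
  1·M_0 + 6·M_1 + 2·M_2 = 6(Δ_1 - Δ_0) = 120
Natural end conditions: M_0 = M_2 = 0.
Forward elimination and back-substitution give M_0 = 0, M_1 = 20, M_2 = 0.
On [-2, -1], S(x) = 9 - 52/3·(x + 2) + 0·(x + 2)² + 10/3·(x + 2)³.
With (x + 2) = 3/4: S(-5/4) = -83/32.

-2.5938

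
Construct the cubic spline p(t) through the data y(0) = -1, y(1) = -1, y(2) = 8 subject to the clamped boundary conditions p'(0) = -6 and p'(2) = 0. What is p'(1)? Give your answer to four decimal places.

8.2500

Let m_i = p''(x_i). Step sizes h_i = 1, 1; slopes of the chords Δ_i = (y_(i+1) - y_i)/h_i = 0, 9.
  1·m_0 + 4·m_1 + 1·m_2 = 6(Δ_1 - Δ_0) = 54
Clamped end conditions give two more equations: 2h_0·m_0 + h_0·m_1 = 6(Δ_0 - p'(0)) = 36 and h_1·m_1 + 2h_1·m_2 = 6(p'(2) - Δ_1) = -54.
Forward elimination and back-substitution give m_0 = 15/2, m_1 = 21, m_2 = -75/2.
On [1, 2], p'(t) = b_1 + 2c_1·(t - 1) + 3d_1·(t - 1)² with b_1 = Δ_1 - h_1(2m_1 + m_2)/6 = 33/4, c_1 = m_1/2 = 21/2, d_1 = (m_2 - m_1)/(6h_1) = -39/4. So p'(1) = 33/4.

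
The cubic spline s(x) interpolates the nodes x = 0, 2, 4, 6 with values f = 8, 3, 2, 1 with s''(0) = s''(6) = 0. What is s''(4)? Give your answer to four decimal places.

-0.4000

Let M_i = s''(x_i). Step sizes h_i = 2, 2, 2; slopes of the chords Δ_i = (y_(i+1) - y_i)/h_i = -5/2, -1/2, -1/2.
  2·M_0 + 8·M_1 + 2·M_2 = 6(Δ_1 - Δ_0) = 12
  2·M_1 + 8·M_2 + 2·M_3 = 6(Δ_2 - Δ_1) = 0
Natural end conditions: M_0 = M_3 = 0.
Hence M_0 = 0, M_1 = 8/5, M_2 = -2/5, M_3 = 0.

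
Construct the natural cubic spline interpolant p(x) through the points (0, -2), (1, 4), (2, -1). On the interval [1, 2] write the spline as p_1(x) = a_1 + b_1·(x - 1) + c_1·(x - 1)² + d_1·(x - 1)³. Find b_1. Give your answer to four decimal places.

0.5000

With σ_i denoting the second derivative at x_i, h_i = 1, 1, and Δ_i = (y_(i+1) − y_i)/h_i = 6, -5:
  1·σ_0 + 4·σ_1 + 1·σ_2 = 6(Δ_1 - Δ_0) = -66
Natural end conditions: σ_0 = σ_2 = 0.
Hence σ_0 = 0, σ_1 = -33/2, σ_2 = 0.
On [1, 2], with p_1(x) = a_1 + b_1·(x - 1) + c_1·(x - 1)² + d_1·(x - 1)³: c_1 = σ_1/2 = -33/4, d_1 = (σ_2 - σ_1)/(6h_1) = 11/4, b_1 = Δ_1 - h_1(2σ_1 + σ_2)/6 = 1/2.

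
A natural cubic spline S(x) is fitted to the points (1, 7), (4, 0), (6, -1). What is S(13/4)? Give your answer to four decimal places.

1.2086

Let M_i = S''(x_i). Step sizes h_i = 3, 2; slopes of the chords Δ_i = (y_(i+1) - y_i)/h_i = -7/3, -1/2.
  3·M_0 + 10·M_1 + 2·M_2 = 6(Δ_1 - Δ_0) = 11
Natural end conditions: M_0 = M_2 = 0.
Solving: M_0 = 0, M_1 = 11/10, M_2 = 0.
On [1, 4], S(x) = 7 - 173/60·(x - 1) + 0·(x - 1)² + 11/180·(x - 1)³.
With (x - 1) = 9/4: S(13/4) = 1547/1280.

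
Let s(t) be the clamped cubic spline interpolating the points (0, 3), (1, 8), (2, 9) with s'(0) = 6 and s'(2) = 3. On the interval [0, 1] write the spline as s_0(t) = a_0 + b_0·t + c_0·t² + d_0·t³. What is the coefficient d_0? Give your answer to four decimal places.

-1.7500

With σ_i denoting the second derivative at x_i, h_i = 1, 1, and Δ_i = (y_(i+1) − y_i)/h_i = 5, 1:
  1·σ_0 + 4·σ_1 + 1·σ_2 = 6(Δ_1 - Δ_0) = -24
Clamped end conditions give two more equations: 2h_0·σ_0 + h_0·σ_1 = 6(Δ_0 - s'(0)) = -6 and h_1·σ_1 + 2h_1·σ_2 = 6(s'(2) - Δ_1) = 12.
Solving the tridiagonal system: σ_0 = 3/2, σ_1 = -9, σ_2 = 21/2.
On [0, 1], with s_0(t) = a_0 + b_0·t + c_0·t² + d_0·t³: c_0 = σ_0/2 = 3/4, d_0 = (σ_1 - σ_0)/(6h_0) = -7/4, b_0 = Δ_0 - h_0(2σ_0 + σ_1)/6 = 6.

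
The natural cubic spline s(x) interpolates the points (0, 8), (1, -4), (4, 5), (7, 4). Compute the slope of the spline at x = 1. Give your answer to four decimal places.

-7.6322

Put σ_i = s'' at the i-th knot. Here h = (1, 3, 3) and Δ = (-12, 3, -1/3), so the interior equations h_(i-1)·σ_(i-1) + 2(h_(i-1)+h_i)·σ_i + h_i·σ_(i+1) = 6(Δ_i − Δ_(i-1)) read
  1·σ_0 + 8·σ_1 + 3·σ_2 = 6(Δ_1 - Δ_0) = 90
  3·σ_1 + 12·σ_2 + 3·σ_3 = 6(Δ_2 - Δ_1) = -20
Natural end conditions: σ_0 = σ_3 = 0.
Solving the tridiagonal system: σ_0 = 0, σ_1 = 380/29, σ_2 = -430/87, σ_3 = 0.
On [1, 4], s'(x) = b_1 + 2c_1·(x - 1) + 3d_1·(x - 1)² with b_1 = Δ_1 - h_1(2σ_1 + σ_2)/6 = -664/87, c_1 = σ_1/2 = 190/29, d_1 = (σ_2 - σ_1)/(6h_1) = -785/783. So s'(1) = -664/87.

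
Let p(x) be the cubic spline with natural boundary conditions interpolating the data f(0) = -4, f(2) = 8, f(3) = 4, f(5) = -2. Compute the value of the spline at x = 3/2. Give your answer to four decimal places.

Write M_i for p''(x_i). With h_i = 2, 1, 2 and divided differences Δ_i = 6, -4, -3, the continuity of p' gives the tridiagonal system
  2·M_0 + 6·M_1 + 1·M_2 = 6(Δ_1 - Δ_0) = -60
  1·M_1 + 6·M_2 + 2·M_3 = 6(Δ_2 - Δ_1) = 6
Natural end conditions: M_0 = M_3 = 0.
Hence M_0 = 0, M_1 = -366/35, M_2 = 96/35, M_3 = 0.
On [0, 2], p(x) = -4 + 332/35·x + 0·x² - 61/70·x³.
With x = 3/2: p(3/2) = 583/80.

7.2875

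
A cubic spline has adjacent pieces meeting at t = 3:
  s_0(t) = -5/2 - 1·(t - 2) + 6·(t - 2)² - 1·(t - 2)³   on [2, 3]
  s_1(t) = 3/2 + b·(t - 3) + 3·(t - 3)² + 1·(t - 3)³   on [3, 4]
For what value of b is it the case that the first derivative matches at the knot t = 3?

s_0'(t) = -1 + 12·(t - 2) - 3·(t - 2)², so s_0'(3) = 8. On the right, s_1'(3) = b, so b = 8.

8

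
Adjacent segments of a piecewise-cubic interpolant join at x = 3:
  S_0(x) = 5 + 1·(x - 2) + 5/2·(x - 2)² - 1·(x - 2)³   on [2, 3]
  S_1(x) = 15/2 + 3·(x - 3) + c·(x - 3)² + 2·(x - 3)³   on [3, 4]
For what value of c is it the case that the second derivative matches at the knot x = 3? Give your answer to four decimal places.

-0.5000

S_0''(x) = 5 - 6·(x - 2), so S_0''(3) = -1. On the right, S_1''(3) = 2c, so c = -1/2.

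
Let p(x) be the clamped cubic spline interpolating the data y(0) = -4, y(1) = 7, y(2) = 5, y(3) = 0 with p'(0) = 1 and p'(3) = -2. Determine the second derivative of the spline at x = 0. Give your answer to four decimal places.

45.6000

Put σ_i = p'' at the i-th knot. Here h = (1, 1, 1) and Δ = (11, -2, -5), so the interior equations h_(i-1)·σ_(i-1) + 2(h_(i-1)+h_i)·σ_i + h_i·σ_(i+1) = 6(Δ_i − Δ_(i-1)) read
  1·σ_0 + 4·σ_1 + 1·σ_2 = 6(Δ_1 - Δ_0) = -78
  1·σ_1 + 4·σ_2 + 1·σ_3 = 6(Δ_2 - Δ_1) = -18
Clamped end conditions give two more equations: 2h_0·σ_0 + h_0·σ_1 = 6(Δ_0 - p'(0)) = 60 and h_2·σ_2 + 2h_2·σ_3 = 6(p'(3) - Δ_2) = 18.
Solving the tridiagonal system: σ_0 = 228/5, σ_1 = -156/5, σ_2 = 6/5, σ_3 = 42/5.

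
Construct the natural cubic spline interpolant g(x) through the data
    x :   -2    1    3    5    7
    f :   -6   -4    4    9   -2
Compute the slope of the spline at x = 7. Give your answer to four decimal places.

-7.4883

With m_i denoting the second derivative at x_i, h_i = 3, 2, 2, 2, and Δ_i = (y_(i+1) − y_i)/h_i = 2/3, 4, 5/2, -11/2:
  3·m_0 + 10·m_1 + 2·m_2 = 6(Δ_1 - Δ_0) = 20
  2·m_1 + 8·m_2 + 2·m_3 = 6(Δ_2 - Δ_1) = -9
  2·m_2 + 8·m_3 + 2·m_4 = 6(Δ_3 - Δ_2) = -48
Natural end conditions: m_0 = m_4 = 0.
Solving: m_0 = 0, m_1 = 144/71, m_2 = -10/71, m_3 = -847/142, m_4 = 0.
On [5, 7], g'(x) = b_3 + 2c_3·(x - 5) + 3d_3·(x - 5)² with b_3 = Δ_3 - h_3(2m_3 + m_4)/6 = -649/426, c_3 = m_3/2 = -847/284, d_3 = (m_4 - m_3)/(6h_3) = 847/1704. So g'(7) = -1595/213.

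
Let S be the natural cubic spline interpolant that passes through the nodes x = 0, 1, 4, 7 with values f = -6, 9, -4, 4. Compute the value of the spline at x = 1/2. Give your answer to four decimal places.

2.5905

Let M_i = S''(x_i). Step sizes h_i = 1, 3, 3; slopes of the chords Δ_i = (y_(i+1) - y_i)/h_i = 15, -13/3, 8/3.
  1·M_0 + 8·M_1 + 3·M_2 = 6(Δ_1 - Δ_0) = -116
  3·M_1 + 12·M_2 + 3·M_3 = 6(Δ_2 - Δ_1) = 42
Natural end conditions: M_0 = M_3 = 0.
Solving: M_0 = 0, M_1 = -506/29, M_2 = 228/29, M_3 = 0.
On [0, 1], S(x) = -6 + 1558/87·x + 0·x² - 253/87·x³.
With x = 1/2: S(1/2) = 601/232.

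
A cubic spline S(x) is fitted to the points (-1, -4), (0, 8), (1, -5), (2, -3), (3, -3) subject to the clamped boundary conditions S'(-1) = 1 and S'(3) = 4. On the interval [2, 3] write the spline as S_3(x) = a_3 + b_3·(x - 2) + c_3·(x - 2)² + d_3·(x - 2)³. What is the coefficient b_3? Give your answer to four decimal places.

Write M_i for S''(x_i). With h_i = 1, 1, 1, 1 and divided differences Δ_i = 12, -13, 2, 0, the continuity of S' gives the tridiagonal system
  1·M_0 + 4·M_1 + 1·M_2 = 6(Δ_1 - Δ_0) = -150
  1·M_1 + 4·M_2 + 1·M_3 = 6(Δ_2 - Δ_1) = 90
  1·M_2 + 4·M_3 + 1·M_4 = 6(Δ_3 - Δ_2) = -12
Clamped end conditions give two more equations: 2h_0·M_0 + h_0·M_1 = 6(Δ_0 - S'(-1)) = 66 and h_3·M_3 + 2h_3·M_4 = 6(S'(3) - Δ_3) = 24.
Solving the tridiagonal system: M_0 = 915/14, M_1 = -453/7, M_2 = 87/2, M_3 = -135/7, M_4 = 303/14.
On [2, 3], with S_3(x) = a_3 + b_3·(x - 2) + c_3·(x - 2)² + d_3·(x - 2)³: c_3 = M_3/2 = -135/14, d_3 = (M_4 - M_3)/(6h_3) = 191/28, b_3 = Δ_3 - h_3(2M_3 + M_4)/6 = 79/28.

2.8214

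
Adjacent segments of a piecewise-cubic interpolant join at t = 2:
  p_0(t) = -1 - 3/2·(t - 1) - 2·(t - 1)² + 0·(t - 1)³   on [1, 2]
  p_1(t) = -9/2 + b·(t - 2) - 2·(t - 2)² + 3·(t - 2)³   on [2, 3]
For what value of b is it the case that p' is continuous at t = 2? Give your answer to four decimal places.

-5.5000

p_0'(t) = -3/2 - 4·(t - 1) + 0·(t - 1)², so p_0'(2) = -11/2. On the right, p_1'(2) = b, so b = -11/2.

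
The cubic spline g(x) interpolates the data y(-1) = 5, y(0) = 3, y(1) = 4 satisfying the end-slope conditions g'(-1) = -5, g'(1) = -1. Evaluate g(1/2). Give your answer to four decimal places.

3.7188

Write m_i for g''(x_i). With h_i = 1, 1 and divided differences Δ_i = -2, 1, the continuity of g' gives the tridiagonal system
  1·m_0 + 4·m_1 + 1·m_2 = 6(Δ_1 - Δ_0) = 18
Clamped end conditions give two more equations: 2h_0·m_0 + h_0·m_1 = 6(Δ_0 - g'(-1)) = 18 and h_1·m_1 + 2h_1·m_2 = 6(g'(1) - Δ_1) = -12.
Solving: m_0 = 13/2, m_1 = 5, m_2 = -17/2.
On [0, 1], g(x) = 3 + 3/4·x + 5/2·x² - 9/4·x³.
With x = 1/2: g(1/2) = 119/32.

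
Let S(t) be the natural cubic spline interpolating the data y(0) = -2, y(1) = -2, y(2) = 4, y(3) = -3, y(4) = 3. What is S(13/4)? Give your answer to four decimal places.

Let σ_i = S''(x_i). Step sizes h_i = 1, 1, 1, 1; slopes of the chords Δ_i = (y_(i+1) - y_i)/h_i = 0, 6, -7, 6.
  1·σ_0 + 4·σ_1 + 1·σ_2 = 6(Δ_1 - Δ_0) = 36
  1·σ_1 + 4·σ_2 + 1·σ_3 = 6(Δ_2 - Δ_1) = -78
  1·σ_2 + 4·σ_3 + 1·σ_4 = 6(Δ_3 - Δ_2) = 78
Natural end conditions: σ_0 = σ_4 = 0.
Hence σ_0 = 0, σ_1 = 465/28, σ_2 = -213/7, σ_3 = 759/28, σ_4 = 0.
On [3, 4], S(t) = -3 - 85/28·(t - 3) + 759/56·(t - 3)² - 253/56·(t - 3)³.
With (t - 3) = 1/4: S(13/4) = -1527/512.

-2.9824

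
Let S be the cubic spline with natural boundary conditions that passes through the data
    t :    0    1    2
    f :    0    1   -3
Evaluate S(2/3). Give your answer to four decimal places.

Put m_i = S'' at the i-th knot. Here h = (1, 1) and Δ = (1, -4), so the interior equations h_(i-1)·m_(i-1) + 2(h_(i-1)+h_i)·m_i + h_i·m_(i+1) = 6(Δ_i − Δ_(i-1)) read
  1·m_0 + 4·m_1 + 1·m_2 = 6(Δ_1 - Δ_0) = -30
Natural end conditions: m_0 = m_2 = 0.
Hence m_0 = 0, m_1 = -15/2, m_2 = 0.
On [0, 1], S(t) = 0 + 9/4·t + 0·t² - 5/4·t³.
With t = 2/3: S(2/3) = 61/54.

1.1296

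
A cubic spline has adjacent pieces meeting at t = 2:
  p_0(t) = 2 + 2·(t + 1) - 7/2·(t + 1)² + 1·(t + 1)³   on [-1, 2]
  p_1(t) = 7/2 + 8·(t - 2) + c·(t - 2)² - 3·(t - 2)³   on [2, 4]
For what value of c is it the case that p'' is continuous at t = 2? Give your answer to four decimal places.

5.5000

p_0''(t) = -7 + 6·(t + 1), so p_0''(2) = 11. On the right, p_1''(2) = 2c, so c = 11/2.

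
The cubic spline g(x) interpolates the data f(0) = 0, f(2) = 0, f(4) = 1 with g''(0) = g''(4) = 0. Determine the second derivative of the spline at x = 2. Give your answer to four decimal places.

0.3750

Put m_i = g'' at the i-th knot. Here h = (2, 2) and Δ = (0, 1/2), so the interior equations h_(i-1)·m_(i-1) + 2(h_(i-1)+h_i)·m_i + h_i·m_(i+1) = 6(Δ_i − Δ_(i-1)) read
  2·m_0 + 8·m_1 + 2·m_2 = 6(Δ_1 - Δ_0) = 3
Natural end conditions: m_0 = m_2 = 0.
Solving: m_0 = 0, m_1 = 3/8, m_2 = 0.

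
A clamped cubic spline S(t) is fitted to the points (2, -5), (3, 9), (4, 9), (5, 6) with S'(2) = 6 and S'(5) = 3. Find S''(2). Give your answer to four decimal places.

39.2000

Let σ_i = S''(x_i). Step sizes h_i = 1, 1, 1; slopes of the chords Δ_i = (y_(i+1) - y_i)/h_i = 14, 0, -3.
  1·σ_0 + 4·σ_1 + 1·σ_2 = 6(Δ_1 - Δ_0) = -84
  1·σ_1 + 4·σ_2 + 1·σ_3 = 6(Δ_2 - Δ_1) = -18
Clamped end conditions give two more equations: 2h_0·σ_0 + h_0·σ_1 = 6(Δ_0 - S'(2)) = 48 and h_2·σ_2 + 2h_2·σ_3 = 6(S'(5) - Δ_2) = 36.
Hence σ_0 = 196/5, σ_1 = -152/5, σ_2 = -8/5, σ_3 = 94/5.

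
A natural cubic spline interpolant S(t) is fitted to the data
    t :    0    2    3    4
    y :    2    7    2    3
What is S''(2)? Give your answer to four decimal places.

Let M_i = S''(x_i). Step sizes h_i = 2, 1, 1; slopes of the chords Δ_i = (y_(i+1) - y_i)/h_i = 5/2, -5, 1.
  2·M_0 + 6·M_1 + 1·M_2 = 6(Δ_1 - Δ_0) = -45
  1·M_1 + 4·M_2 + 1·M_3 = 6(Δ_2 - Δ_1) = 36
Natural end conditions: M_0 = M_3 = 0.
Solving: M_0 = 0, M_1 = -216/23, M_2 = 261/23, M_3 = 0.

-9.3913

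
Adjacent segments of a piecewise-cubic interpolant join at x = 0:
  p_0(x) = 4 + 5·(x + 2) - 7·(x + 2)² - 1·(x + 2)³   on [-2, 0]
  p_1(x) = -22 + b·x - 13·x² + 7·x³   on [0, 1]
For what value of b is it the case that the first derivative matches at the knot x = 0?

-35

p_0'(x) = 5 - 14·(x + 2) - 3·(x + 2)², so p_0'(0) = -35. On the right, p_1'(0) = b, so b = -35.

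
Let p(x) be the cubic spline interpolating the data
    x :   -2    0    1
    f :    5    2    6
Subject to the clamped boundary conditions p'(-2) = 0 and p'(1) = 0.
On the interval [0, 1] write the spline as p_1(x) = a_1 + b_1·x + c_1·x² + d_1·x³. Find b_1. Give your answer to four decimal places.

Put σ_i = p'' at the i-th knot. Here h = (2, 1) and Δ = (-3/2, 4), so the interior equations h_(i-1)·σ_(i-1) + 2(h_(i-1)+h_i)·σ_i + h_i·σ_(i+1) = 6(Δ_i − Δ_(i-1)) read
  2·σ_0 + 6·σ_1 + 1·σ_2 = 6(Δ_1 - Δ_0) = 33
Clamped end conditions give two more equations: 2h_0·σ_0 + h_0·σ_1 = 6(Δ_0 - p'(-2)) = -9 and h_1·σ_1 + 2h_1·σ_2 = 6(p'(1) - Δ_1) = -24.
Solving: σ_0 = -31/4, σ_1 = 11, σ_2 = -35/2.
On [0, 1], with p_1(x) = a_1 + b_1·x + c_1·x² + d_1·x³: c_1 = σ_1/2 = 11/2, d_1 = (σ_2 - σ_1)/(6h_1) = -19/4, b_1 = Δ_1 - h_1(2σ_1 + σ_2)/6 = 13/4.

3.2500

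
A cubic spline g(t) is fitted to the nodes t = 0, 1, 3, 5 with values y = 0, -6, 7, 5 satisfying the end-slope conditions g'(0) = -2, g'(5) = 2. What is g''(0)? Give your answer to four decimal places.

Write σ_i for g''(x_i). With h_i = 1, 2, 2 and divided differences Δ_i = -6, 13/2, -1, the continuity of g' gives the tridiagonal system
  1·σ_0 + 6·σ_1 + 2·σ_2 = 6(Δ_1 - Δ_0) = 75
  2·σ_1 + 8·σ_2 + 2·σ_3 = 6(Δ_2 - Δ_1) = -45
Clamped end conditions give two more equations: 2h_0·σ_0 + h_0·σ_1 = 6(Δ_0 - g'(0)) = -24 and h_2·σ_2 + 2h_2·σ_3 = 6(g'(5) - Δ_2) = 18.
Forward elimination and back-substitution give σ_0 = -515/23, σ_1 = 478/23, σ_2 = -314/23, σ_3 = 521/46.

-22.3913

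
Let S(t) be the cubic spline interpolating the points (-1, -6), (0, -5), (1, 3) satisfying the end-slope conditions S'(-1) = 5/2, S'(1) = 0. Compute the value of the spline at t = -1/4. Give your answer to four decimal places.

-5.9004

With σ_i denoting the second derivative at x_i, h_i = 1, 1, and Δ_i = (y_(i+1) − y_i)/h_i = 1, 8:
  1·σ_0 + 4·σ_1 + 1·σ_2 = 6(Δ_1 - Δ_0) = 42
Clamped end conditions give two more equations: 2h_0·σ_0 + h_0·σ_1 = 6(Δ_0 - S'(-1)) = -9 and h_1·σ_1 + 2h_1·σ_2 = 6(S'(1) - Δ_1) = -48.
Solving: σ_0 = -65/4, σ_1 = 47/2, σ_2 = -143/4.
On [-1, 0], S(t) = -6 + 5/2·(t + 1) - 65/8·(t + 1)² + 53/8·(t + 1)³.
With (t + 1) = 3/4: S(-1/4) = -3021/512.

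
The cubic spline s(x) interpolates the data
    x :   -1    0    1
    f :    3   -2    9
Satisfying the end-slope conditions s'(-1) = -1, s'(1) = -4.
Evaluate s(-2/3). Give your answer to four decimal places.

Put m_i = s'' at the i-th knot. Here h = (1, 1) and Δ = (-5, 11), so the interior equations h_(i-1)·m_(i-1) + 2(h_(i-1)+h_i)·m_i + h_i·m_(i+1) = 6(Δ_i − Δ_(i-1)) read
  1·m_0 + 4·m_1 + 1·m_2 = 6(Δ_1 - Δ_0) = 96
Clamped end conditions give two more equations: 2h_0·m_0 + h_0·m_1 = 6(Δ_0 - s'(-1)) = -24 and h_1·m_1 + 2h_1·m_2 = 6(s'(1) - Δ_1) = -90.
Hence m_0 = -75/2, m_1 = 51, m_2 = -141/2.
On [-1, 0], s(x) = 3 - 1·(x + 1) - 75/4·(x + 1)² + 59/4·(x + 1)³.
With (x + 1) = 1/3: s(-2/3) = 61/54.

1.1296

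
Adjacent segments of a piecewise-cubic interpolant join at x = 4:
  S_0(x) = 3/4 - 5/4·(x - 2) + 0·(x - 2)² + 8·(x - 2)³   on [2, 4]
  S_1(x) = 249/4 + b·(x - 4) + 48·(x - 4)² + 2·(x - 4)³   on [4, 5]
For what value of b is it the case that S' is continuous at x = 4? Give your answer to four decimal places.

S_0'(x) = -5/4 + 0·(x - 2) + 24·(x - 2)², so S_0'(4) = 379/4. On the right, S_1'(4) = b, so b = 379/4.

94.7500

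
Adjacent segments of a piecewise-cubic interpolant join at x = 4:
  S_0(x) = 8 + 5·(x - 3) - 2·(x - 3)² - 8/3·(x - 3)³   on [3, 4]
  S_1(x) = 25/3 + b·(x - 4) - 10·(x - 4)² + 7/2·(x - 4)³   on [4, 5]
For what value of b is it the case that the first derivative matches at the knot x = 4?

-7

S_0'(x) = 5 - 4·(x - 3) - 8·(x - 3)², so S_0'(4) = -7. On the right, S_1'(4) = b, so b = -7.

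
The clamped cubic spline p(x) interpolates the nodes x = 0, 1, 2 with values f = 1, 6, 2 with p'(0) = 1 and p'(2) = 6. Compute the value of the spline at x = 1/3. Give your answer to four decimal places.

With m_i denoting the second derivative at x_i, h_i = 1, 1, and Δ_i = (y_(i+1) − y_i)/h_i = 5, -4:
  1·m_0 + 4·m_1 + 1·m_2 = 6(Δ_1 - Δ_0) = -54
Clamped end conditions give two more equations: 2h_0·m_0 + h_0·m_1 = 6(Δ_0 - p'(0)) = 24 and h_1·m_1 + 2h_1·m_2 = 6(p'(2) - Δ_1) = 60.
Hence m_0 = 28, m_1 = -32, m_2 = 46.
On [0, 1], p(x) = 1 + 1·x + 14·x² - 10·x³.
With x = 1/3: p(1/3) = 68/27.

2.5185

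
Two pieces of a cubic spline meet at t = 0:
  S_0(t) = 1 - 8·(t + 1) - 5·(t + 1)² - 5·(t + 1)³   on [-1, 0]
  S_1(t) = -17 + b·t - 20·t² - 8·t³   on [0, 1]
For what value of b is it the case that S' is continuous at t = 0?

-33

S_0'(t) = -8 - 10·(t + 1) - 15·(t + 1)², so S_0'(0) = -33. On the right, S_1'(0) = b, so b = -33.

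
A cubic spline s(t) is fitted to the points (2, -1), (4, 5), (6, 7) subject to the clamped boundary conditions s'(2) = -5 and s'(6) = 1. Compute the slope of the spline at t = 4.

4

Put M_i = s'' at the i-th knot. Here h = (2, 2) and Δ = (3, 1), so the interior equations h_(i-1)·M_(i-1) + 2(h_(i-1)+h_i)·M_i + h_i·M_(i+1) = 6(Δ_i − Δ_(i-1)) read
  2·M_0 + 8·M_1 + 2·M_2 = 6(Δ_1 - Δ_0) = -12
Clamped end conditions give two more equations: 2h_0·M_0 + h_0·M_1 = 6(Δ_0 - s'(2)) = 48 and h_1·M_1 + 2h_1·M_2 = 6(s'(6) - Δ_1) = 0.
Hence M_0 = 15, M_1 = -6, M_2 = 3.
On [4, 6], s'(t) = b_1 + 2c_1·(t - 4) + 3d_1·(t - 4)² with b_1 = Δ_1 - h_1(2M_1 + M_2)/6 = 4, c_1 = M_1/2 = -3, d_1 = (M_2 - M_1)/(6h_1) = 3/4. So s'(4) = 4.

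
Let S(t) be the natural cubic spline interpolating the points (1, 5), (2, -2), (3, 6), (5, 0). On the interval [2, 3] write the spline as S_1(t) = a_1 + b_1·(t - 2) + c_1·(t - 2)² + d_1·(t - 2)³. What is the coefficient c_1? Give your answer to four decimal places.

With M_i denoting the second derivative at x_i, h_i = 1, 1, 2, and Δ_i = (y_(i+1) − y_i)/h_i = -7, 8, -3:
  1·M_0 + 4·M_1 + 1·M_2 = 6(Δ_1 - Δ_0) = 90
  1·M_1 + 6·M_2 + 2·M_3 = 6(Δ_2 - Δ_1) = -66
Natural end conditions: M_0 = M_3 = 0.
Solving the tridiagonal system: M_0 = 0, M_1 = 606/23, M_2 = -354/23, M_3 = 0.
On [2, 3], with S_1(t) = a_1 + b_1·(t - 2) + c_1·(t - 2)² + d_1·(t - 2)³: c_1 = M_1/2 = 303/23, d_1 = (M_2 - M_1)/(6h_1) = -160/23, b_1 = Δ_1 - h_1(2M_1 + M_2)/6 = 41/23.

13.1739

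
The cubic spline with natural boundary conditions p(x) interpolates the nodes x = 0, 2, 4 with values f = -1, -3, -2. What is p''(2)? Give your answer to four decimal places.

Put M_i = p'' at the i-th knot. Here h = (2, 2) and Δ = (-1, 1/2), so the interior equations h_(i-1)·M_(i-1) + 2(h_(i-1)+h_i)·M_i + h_i·M_(i+1) = 6(Δ_i − Δ_(i-1)) read
  2·M_0 + 8·M_1 + 2·M_2 = 6(Δ_1 - Δ_0) = 9
Natural end conditions: M_0 = M_2 = 0.
Solving the tridiagonal system: M_0 = 0, M_1 = 9/8, M_2 = 0.

1.1250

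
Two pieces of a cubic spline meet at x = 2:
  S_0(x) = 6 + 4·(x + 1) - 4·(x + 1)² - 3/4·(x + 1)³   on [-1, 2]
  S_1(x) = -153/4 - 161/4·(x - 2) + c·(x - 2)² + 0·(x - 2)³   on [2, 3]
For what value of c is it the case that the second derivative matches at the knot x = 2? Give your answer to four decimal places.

S_0''(x) = -8 - 9/2·(x + 1), so S_0''(2) = -43/2. On the right, S_1''(2) = 2c, so c = -43/4.

-10.7500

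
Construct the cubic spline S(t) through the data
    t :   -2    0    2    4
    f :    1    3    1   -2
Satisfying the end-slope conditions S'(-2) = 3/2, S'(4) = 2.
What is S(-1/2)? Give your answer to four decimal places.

2.7625

With M_i denoting the second derivative at x_i, h_i = 2, 2, 2, and Δ_i = (y_(i+1) − y_i)/h_i = 1, -1, -3/2:
  2·M_0 + 8·M_1 + 2·M_2 = 6(Δ_1 - Δ_0) = -12
  2·M_1 + 8·M_2 + 2·M_3 = 6(Δ_2 - Δ_1) = -3
Clamped end conditions give two more equations: 2h_0·M_0 + h_0·M_1 = 6(Δ_0 - S'(-2)) = -3 and h_2·M_2 + 2h_2·M_3 = 6(S'(4) - Δ_2) = 21.
Hence M_0 = -7/30, M_1 = -31/30, M_2 = -49/30, M_3 = 91/15.
On [-2, 0], S(t) = 1 + 3/2·(t + 2) - 7/60·(t + 2)² - 1/15·(t + 2)³.
With (t + 2) = 3/2: S(-1/2) = 221/80.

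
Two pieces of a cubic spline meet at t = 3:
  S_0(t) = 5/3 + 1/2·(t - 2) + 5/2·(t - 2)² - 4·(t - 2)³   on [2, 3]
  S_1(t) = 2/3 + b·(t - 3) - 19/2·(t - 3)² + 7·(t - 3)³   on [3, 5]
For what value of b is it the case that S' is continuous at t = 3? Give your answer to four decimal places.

-6.5000

S_0'(t) = 1/2 + 5·(t - 2) - 12·(t - 2)², so S_0'(3) = -13/2. On the right, S_1'(3) = b, so b = -13/2.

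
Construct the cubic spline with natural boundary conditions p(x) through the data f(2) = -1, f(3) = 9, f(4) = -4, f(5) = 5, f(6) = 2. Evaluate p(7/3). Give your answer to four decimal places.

4.6878

Let σ_i = p''(x_i). Step sizes h_i = 1, 1, 1, 1; slopes of the chords Δ_i = (y_(i+1) - y_i)/h_i = 10, -13, 9, -3.
  1·σ_0 + 4·σ_1 + 1·σ_2 = 6(Δ_1 - Δ_0) = -138
  1·σ_1 + 4·σ_2 + 1·σ_3 = 6(Δ_2 - Δ_1) = 132
  1·σ_2 + 4·σ_3 + 1·σ_4 = 6(Δ_3 - Δ_2) = -72
Natural end conditions: σ_0 = σ_4 = 0.
Forward elimination and back-substitution give σ_0 = 0, σ_1 = -1335/28, σ_2 = 369/7, σ_3 = -873/28, σ_4 = 0.
On [2, 3], p(x) = -1 + 1005/56·(x - 2) + 0·(x - 2)² - 445/56·(x - 2)³.
With (x - 2) = 1/3: p(7/3) = 886/189.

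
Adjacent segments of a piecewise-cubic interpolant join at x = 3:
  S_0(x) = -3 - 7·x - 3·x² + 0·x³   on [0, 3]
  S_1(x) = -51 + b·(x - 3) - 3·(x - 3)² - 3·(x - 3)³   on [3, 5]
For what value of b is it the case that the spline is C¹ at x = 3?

S_0'(x) = -7 - 6·x + 0·x², so S_0'(3) = -25. On the right, S_1'(3) = b, so b = -25.

-25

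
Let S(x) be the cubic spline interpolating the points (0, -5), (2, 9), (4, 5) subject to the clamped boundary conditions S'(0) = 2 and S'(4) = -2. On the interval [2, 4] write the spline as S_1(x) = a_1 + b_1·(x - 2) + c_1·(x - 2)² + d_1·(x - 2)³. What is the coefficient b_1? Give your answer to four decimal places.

Write M_i for S''(x_i). With h_i = 2, 2 and divided differences Δ_i = 7, -2, the continuity of S' gives the tridiagonal system
  2·M_0 + 8·M_1 + 2·M_2 = 6(Δ_1 - Δ_0) = -54
Clamped end conditions give two more equations: 2h_0·M_0 + h_0·M_1 = 6(Δ_0 - S'(0)) = 30 and h_1·M_1 + 2h_1·M_2 = 6(S'(4) - Δ_1) = 0.
Forward elimination and back-substitution give M_0 = 53/4, M_1 = -23/2, M_2 = 23/4.
On [2, 4], with S_1(x) = a_1 + b_1·(x - 2) + c_1·(x - 2)² + d_1·(x - 2)³: c_1 = M_1/2 = -23/4, d_1 = (M_2 - M_1)/(6h_1) = 23/16, b_1 = Δ_1 - h_1(2M_1 + M_2)/6 = 15/4.

3.7500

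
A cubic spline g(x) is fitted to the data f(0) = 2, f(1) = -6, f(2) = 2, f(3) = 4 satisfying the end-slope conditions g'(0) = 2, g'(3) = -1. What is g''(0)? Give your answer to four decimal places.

Let m_i = g''(x_i). Step sizes h_i = 1, 1, 1; slopes of the chords Δ_i = (y_(i+1) - y_i)/h_i = -8, 8, 2.
  1·m_0 + 4·m_1 + 1·m_2 = 6(Δ_1 - Δ_0) = 96
  1·m_1 + 4·m_2 + 1·m_3 = 6(Δ_2 - Δ_1) = -36
Clamped end conditions give two more equations: 2h_0·m_0 + h_0·m_1 = 6(Δ_0 - g'(0)) = -60 and h_2·m_2 + 2h_2·m_3 = 6(g'(3) - Δ_2) = -18.
Solving: m_0 = -254/5, m_1 = 208/5, m_2 = -98/5, m_3 = 4/5.

-50.8000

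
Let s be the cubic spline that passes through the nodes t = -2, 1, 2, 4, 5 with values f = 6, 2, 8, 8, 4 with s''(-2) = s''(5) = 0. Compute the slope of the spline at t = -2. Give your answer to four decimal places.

-4.4853

With σ_i denoting the second derivative at x_i, h_i = 3, 1, 2, 1, and Δ_i = (y_(i+1) − y_i)/h_i = -4/3, 6, 0, -4:
  3·σ_0 + 8·σ_1 + 1·σ_2 = 6(Δ_1 - Δ_0) = 44
  1·σ_1 + 6·σ_2 + 2·σ_3 = 6(Δ_2 - Δ_1) = -36
  2·σ_2 + 6·σ_3 + 1·σ_4 = 6(Δ_3 - Δ_2) = -24
Natural end conditions: σ_0 = σ_4 = 0.
Forward elimination and back-substitution give σ_0 = 0, σ_1 = 788/125, σ_2 = -804/125, σ_3 = -232/125, σ_4 = 0.
On [-2, 1], s'(t) = b_0 + 2c_0·(t + 2) + 3d_0·(t + 2)² with b_0 = Δ_0 - h_0(2σ_0 + σ_1)/6 = -1682/375, c_0 = σ_0/2 = 0, d_0 = (σ_1 - σ_0)/(6h_0) = 394/1125. So s'(-2) = -1682/375.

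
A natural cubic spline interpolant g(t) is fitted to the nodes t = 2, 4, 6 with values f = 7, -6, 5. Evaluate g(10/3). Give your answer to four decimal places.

-3.8889

Put m_i = g'' at the i-th knot. Here h = (2, 2) and Δ = (-13/2, 11/2), so the interior equations h_(i-1)·m_(i-1) + 2(h_(i-1)+h_i)·m_i + h_i·m_(i+1) = 6(Δ_i − Δ_(i-1)) read
  2·m_0 + 8·m_1 + 2·m_2 = 6(Δ_1 - Δ_0) = 72
Natural end conditions: m_0 = m_2 = 0.
Solving the tridiagonal system: m_0 = 0, m_1 = 9, m_2 = 0.
On [2, 4], g(t) = 7 - 19/2·(t - 2) + 0·(t - 2)² + 3/4·(t - 2)³.
With (t - 2) = 4/3: g(10/3) = -35/9.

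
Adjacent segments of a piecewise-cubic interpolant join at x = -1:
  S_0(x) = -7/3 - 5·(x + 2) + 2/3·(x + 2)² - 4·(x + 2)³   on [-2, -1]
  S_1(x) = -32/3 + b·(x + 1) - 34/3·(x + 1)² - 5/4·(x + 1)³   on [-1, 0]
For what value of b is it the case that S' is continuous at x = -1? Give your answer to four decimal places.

-15.6667

S_0'(x) = -5 + 4/3·(x + 2) - 12·(x + 2)², so S_0'(-1) = -47/3. On the right, S_1'(-1) = b, so b = -47/3.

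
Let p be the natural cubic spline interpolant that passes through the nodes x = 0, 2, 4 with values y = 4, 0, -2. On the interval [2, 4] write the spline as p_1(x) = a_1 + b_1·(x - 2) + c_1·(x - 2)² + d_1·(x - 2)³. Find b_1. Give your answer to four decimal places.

Let m_i = p''(x_i). Step sizes h_i = 2, 2; slopes of the chords Δ_i = (y_(i+1) - y_i)/h_i = -2, -1.
  2·m_0 + 8·m_1 + 2·m_2 = 6(Δ_1 - Δ_0) = 6
Natural end conditions: m_0 = m_2 = 0.
Solving: m_0 = 0, m_1 = 3/4, m_2 = 0.
On [2, 4], with p_1(x) = a_1 + b_1·(x - 2) + c_1·(x - 2)² + d_1·(x - 2)³: c_1 = m_1/2 = 3/8, d_1 = (m_2 - m_1)/(6h_1) = -1/16, b_1 = Δ_1 - h_1(2m_1 + m_2)/6 = -3/2.

-1.5000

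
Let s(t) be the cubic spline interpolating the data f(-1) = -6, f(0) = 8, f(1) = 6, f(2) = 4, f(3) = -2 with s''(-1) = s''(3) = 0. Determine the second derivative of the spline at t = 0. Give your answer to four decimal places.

-26.1429

With M_i denoting the second derivative at x_i, h_i = 1, 1, 1, 1, and Δ_i = (y_(i+1) − y_i)/h_i = 14, -2, -2, -6:
  1·M_0 + 4·M_1 + 1·M_2 = 6(Δ_1 - Δ_0) = -96
  1·M_1 + 4·M_2 + 1·M_3 = 6(Δ_2 - Δ_1) = 0
  1·M_2 + 4·M_3 + 1·M_4 = 6(Δ_3 - Δ_2) = -24
Natural end conditions: M_0 = M_4 = 0.
Solving the tridiagonal system: M_0 = 0, M_1 = -183/7, M_2 = 60/7, M_3 = -57/7, M_4 = 0.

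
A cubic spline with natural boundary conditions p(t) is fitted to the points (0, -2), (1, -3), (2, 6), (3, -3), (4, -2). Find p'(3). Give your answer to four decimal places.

Let M_i = p''(x_i). Step sizes h_i = 1, 1, 1, 1; slopes of the chords Δ_i = (y_(i+1) - y_i)/h_i = -1, 9, -9, 1.
  1·M_0 + 4·M_1 + 1·M_2 = 6(Δ_1 - Δ_0) = 60
  1·M_1 + 4·M_2 + 1·M_3 = 6(Δ_2 - Δ_1) = -108
  1·M_2 + 4·M_3 + 1·M_4 = 6(Δ_3 - Δ_2) = 60
Natural end conditions: M_0 = M_4 = 0.
Forward elimination and back-substitution give M_0 = 0, M_1 = 174/7, M_2 = -276/7, M_3 = 174/7, M_4 = 0.
On [3, 4], p'(t) = b_3 + 2c_3·(t - 3) + 3d_3·(t - 3)² with b_3 = Δ_3 - h_3(2M_3 + M_4)/6 = -51/7, c_3 = M_3/2 = 87/7, d_3 = (M_4 - M_3)/(6h_3) = -29/7. So p'(3) = -51/7.

-7.2857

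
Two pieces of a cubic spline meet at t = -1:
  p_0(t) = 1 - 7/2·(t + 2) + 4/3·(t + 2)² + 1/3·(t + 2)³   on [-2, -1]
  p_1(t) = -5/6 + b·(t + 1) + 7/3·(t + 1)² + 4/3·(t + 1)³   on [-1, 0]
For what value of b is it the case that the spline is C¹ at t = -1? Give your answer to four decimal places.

p_0'(t) = -7/2 + 8/3·(t + 2) + 1·(t + 2)², so p_0'(-1) = 1/6. On the right, p_1'(-1) = b, so b = 1/6.

0.1667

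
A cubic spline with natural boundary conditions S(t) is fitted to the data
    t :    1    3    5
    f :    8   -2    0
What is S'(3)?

Write m_i for S''(x_i). With h_i = 2, 2 and divided differences Δ_i = -5, 1, the continuity of S' gives the tridiagonal system
  2·m_0 + 8·m_1 + 2·m_2 = 6(Δ_1 - Δ_0) = 36
Natural end conditions: m_0 = m_2 = 0.
Forward elimination and back-substitution give m_0 = 0, m_1 = 9/2, m_2 = 0.
On [3, 5], S'(t) = b_1 + 2c_1·(t - 3) + 3d_1·(t - 3)² with b_1 = Δ_1 - h_1(2m_1 + m_2)/6 = -2, c_1 = m_1/2 = 9/4, d_1 = (m_2 - m_1)/(6h_1) = -3/8. So S'(3) = -2.

-2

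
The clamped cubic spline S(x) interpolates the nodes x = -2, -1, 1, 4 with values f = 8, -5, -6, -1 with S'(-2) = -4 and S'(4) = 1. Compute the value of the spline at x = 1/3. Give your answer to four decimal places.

Let M_i = S''(x_i). Step sizes h_i = 1, 2, 3; slopes of the chords Δ_i = (y_(i+1) - y_i)/h_i = -13, -1/2, 5/3.
  1·M_0 + 6·M_1 + 2·M_2 = 6(Δ_1 - Δ_0) = 75
  2·M_1 + 10·M_2 + 3·M_3 = 6(Δ_2 - Δ_1) = 13
Clamped end conditions give two more equations: 2h_0·M_0 + h_0·M_1 = 6(Δ_0 - S'(-2)) = -54 and h_2·M_2 + 2h_2·M_3 = 6(S'(4) - Δ_2) = -4.
Solving: M_0 = -699/19, M_1 = 372/19, M_2 = -54/19, M_3 = 43/57.
On [-1, 1], S(x) = -5 - 479/38·(x + 1) + 186/19·(x + 1)² - 71/38·(x + 1)³.
With (x + 1) = 4/3: S(1/3) = -4531/513.

-8.8324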